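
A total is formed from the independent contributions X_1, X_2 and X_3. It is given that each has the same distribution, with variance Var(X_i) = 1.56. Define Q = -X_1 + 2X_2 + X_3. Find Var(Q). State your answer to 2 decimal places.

By independence, Var(Q) = (-1)²Var(X_1) + (2)²Var(X_2) + (1)²Var(X_3)
= (-1)²·1.56 + (2)²·1.56 + (1)²·1.56 = 9.36

9.36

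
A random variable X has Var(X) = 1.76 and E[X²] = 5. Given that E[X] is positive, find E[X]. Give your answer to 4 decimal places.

(E[X])² = E[X²] − Var(X) = 5 − 1.76 = 3.24
E[X] = √3.24 = 1.8

1.8000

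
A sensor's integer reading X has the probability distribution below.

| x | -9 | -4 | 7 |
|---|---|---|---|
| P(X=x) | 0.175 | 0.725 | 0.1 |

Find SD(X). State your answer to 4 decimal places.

E[X] = (-9)(0.175) + (-4)(0.725) + (7)(0.1) = -3.775
E[X²] = (-9)²(0.175) + (-4)²(0.725) + (7)²(0.1) = 30.675
V(X) = E[X²] − (E[X])² = 30.675 − (-3.775)² = 16.424375
SD(X) = √16.424375 ≈ 4.0527

4.0527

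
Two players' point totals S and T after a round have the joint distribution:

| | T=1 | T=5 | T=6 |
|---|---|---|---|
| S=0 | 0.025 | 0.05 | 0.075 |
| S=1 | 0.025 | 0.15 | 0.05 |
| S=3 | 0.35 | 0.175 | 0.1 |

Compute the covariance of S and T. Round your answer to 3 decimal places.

E[S] = 2.1,  E[T] = 3.625
E[ST] = 6.55
Cov(S,T) = E[ST] − E[S]E[T] = 6.55 − (2.1)(3.625) = -1.0625

-1.063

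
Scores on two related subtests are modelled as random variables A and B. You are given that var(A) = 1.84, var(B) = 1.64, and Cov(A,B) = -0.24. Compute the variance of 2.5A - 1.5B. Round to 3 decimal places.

var(2.5A - 1.5B) = (2.5)²·var(A) + (-1.5)²·var(B) + 2·(2.5)·(-1.5)·Cov(A,B)
= 6.25·1.84 + 2.25·1.64 + -7.5·-0.24 = 16.99

16.990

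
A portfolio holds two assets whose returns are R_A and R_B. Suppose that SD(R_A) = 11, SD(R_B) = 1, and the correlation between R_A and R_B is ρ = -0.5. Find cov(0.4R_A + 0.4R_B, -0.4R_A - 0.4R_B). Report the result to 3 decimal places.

-17.760

var(R_A) = (11)² = 121;  var(R_B) = (1)² = 1
cov(R_A,R_B) = ρ·SD(R_A)·SD(R_B) = -0.5·11·1 = -5.5
cov(0.4R_A + 0.4R_B, -0.4R_A - 0.4R_B) = (0.4)(-0.4)var(R_A) + (0.4)(-0.4)var(R_B) + [(0.4)(-0.4) + (0.4)(-0.4)]cov(R_A,R_B)
= -0.16·121 + -0.16·1 + -0.32·-5.5 = -17.76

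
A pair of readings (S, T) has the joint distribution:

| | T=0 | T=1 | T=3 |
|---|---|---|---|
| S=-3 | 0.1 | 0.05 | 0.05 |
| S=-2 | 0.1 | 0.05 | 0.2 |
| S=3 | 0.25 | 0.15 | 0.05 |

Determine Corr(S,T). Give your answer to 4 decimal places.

E[S] = 0.05,  E[T] = 1.15
E[ST] = -1
Cov(S,T) = E[ST] − E[S]E[T] = -1 − (0.05)(1.15) = -1.0575
Var(S) = 7.2475,  Var(T) = 1.6275
ρ = -1.0575 / √(7.2475·1.6275) ≈ -0.3079

-0.3079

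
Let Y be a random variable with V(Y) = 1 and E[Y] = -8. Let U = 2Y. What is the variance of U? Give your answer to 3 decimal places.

V(2Y) = (2)²·V(Y) = 4·1 = 4

4.000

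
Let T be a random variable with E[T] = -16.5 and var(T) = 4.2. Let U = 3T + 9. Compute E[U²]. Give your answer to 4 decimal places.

1678.0500

E[3T + 9] = 3·-16.5 + 9 = -40.5
var(3T + 9) = (3)²·4.2 = 37.8
E[U²] = var(U) + (E[U])² = 37.8 + (-40.5)² = 1678.05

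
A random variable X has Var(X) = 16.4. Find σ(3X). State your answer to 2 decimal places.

Var(3X) = (3)²·16.4 = 147.6
σ(3X) = √147.6 ≈ 12.15

12.15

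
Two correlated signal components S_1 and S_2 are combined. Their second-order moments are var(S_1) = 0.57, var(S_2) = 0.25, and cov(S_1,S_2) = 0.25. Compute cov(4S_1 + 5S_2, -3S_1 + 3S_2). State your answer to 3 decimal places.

cov(4S_1 + 5S_2, -3S_1 + 3S_2) = (4)(-3)var(S_1) + (5)(3)var(S_2) + [(4)(3) + (5)(-3)]cov(S_1,S_2)
= -12·0.57 + 15·0.25 + -3·0.25 = -3.84

-3.840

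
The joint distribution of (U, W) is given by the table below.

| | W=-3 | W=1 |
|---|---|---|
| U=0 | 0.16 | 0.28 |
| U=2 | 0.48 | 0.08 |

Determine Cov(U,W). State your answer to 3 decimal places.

E[U] = 1.12,  E[W] = -1.56
E[UW] = -2.72
Cov(U,W) = E[UW] − E[U]E[W] = -2.72 − (1.12)(-1.56) = -0.9728

-0.973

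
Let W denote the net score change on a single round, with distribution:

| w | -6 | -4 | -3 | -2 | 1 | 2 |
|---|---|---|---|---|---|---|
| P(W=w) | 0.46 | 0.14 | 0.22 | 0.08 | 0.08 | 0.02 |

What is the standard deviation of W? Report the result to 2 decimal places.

2.26

E[W] = (-6)(0.46) + (-4)(0.14) + (-3)(0.22) + (-2)(0.08) + (1)(0.08) + (2)(0.02) = -4.02
E[W²] = (-6)²(0.46) + (-4)²(0.14) + (-3)²(0.22) + (-2)²(0.08) + (1)²(0.08) + (2)²(0.02) = 21.26
Var(W) = E[W²] − (E[W])² = 21.26 − (-4.02)² = 5.0996
SD(W) = √5.0996 ≈ 2.26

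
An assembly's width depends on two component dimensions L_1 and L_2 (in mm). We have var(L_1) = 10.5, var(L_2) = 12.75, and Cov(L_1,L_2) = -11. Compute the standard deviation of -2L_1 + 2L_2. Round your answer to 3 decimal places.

var(-2L_1 + 2L_2) = (-2)²·var(L_1) + (2)²·var(L_2) + 2·(-2)·(2)·Cov(L_1,L_2)
= 4·10.5 + 4·12.75 + -8·-11 = 181
sd(-2L_1 + 2L_2) = √181 ≈ 13.454

13.454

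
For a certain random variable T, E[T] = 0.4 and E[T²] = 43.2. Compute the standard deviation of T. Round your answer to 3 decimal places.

Var(T) = 43.2 − (0.4)² = 43.04
sd(T) = √43.04 ≈ 6.560

6.560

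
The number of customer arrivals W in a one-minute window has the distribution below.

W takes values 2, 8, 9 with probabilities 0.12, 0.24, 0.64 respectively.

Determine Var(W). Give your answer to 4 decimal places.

E[W] = (2)(0.12) + (8)(0.24) + (9)(0.64) = 7.92
E[W²] = (2)²(0.12) + (8)²(0.24) + (9)²(0.64) = 67.68
Var(W) = E[W²] − (E[W])² = 67.68 − (7.92)² = 4.9536

4.9536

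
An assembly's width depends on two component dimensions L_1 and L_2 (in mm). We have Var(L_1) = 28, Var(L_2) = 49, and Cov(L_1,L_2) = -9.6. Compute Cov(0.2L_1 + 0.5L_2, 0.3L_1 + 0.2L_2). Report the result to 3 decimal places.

Cov(0.2L_1 + 0.5L_2, 0.3L_1 + 0.2L_2) = (0.2)(0.3)Var(L_1) + (0.5)(0.2)Var(L_2) + [(0.2)(0.2) + (0.5)(0.3)]Cov(L_1,L_2)
= 0.06·28 + 0.1·49 + 0.19·-9.6 = 4.756

4.756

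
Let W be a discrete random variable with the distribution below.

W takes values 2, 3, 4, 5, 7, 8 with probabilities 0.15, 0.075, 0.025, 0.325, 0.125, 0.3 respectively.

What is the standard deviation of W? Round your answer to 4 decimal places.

2.1446

E[W] = (2)(0.15) + (3)(0.075) + (4)(0.025) + (5)(0.325) + (7)(0.125) + (8)(0.3) = 5.525
E[W²] = (2)²(0.15) + (3)²(0.075) + (4)²(0.025) + (5)²(0.325) + (7)²(0.125) + (8)²(0.3) = 35.125
V(W) = E[W²] − (E[W])² = 35.125 − (5.525)² = 4.599375
σ(W) = √4.599375 ≈ 2.1446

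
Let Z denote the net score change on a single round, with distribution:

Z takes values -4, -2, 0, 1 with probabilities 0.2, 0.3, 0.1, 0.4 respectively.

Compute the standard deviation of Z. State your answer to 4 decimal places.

1.9494

E[Z] = (-4)(0.2) + (-2)(0.3) + (0)(0.1) + (1)(0.4) = -1
E[Z²] = (-4)²(0.2) + (-2)²(0.3) + (0)²(0.1) + (1)²(0.4) = 4.8
Var(Z) = E[Z²] − (E[Z])² = 4.8 − (-1)² = 3.8
σ(Z) = √3.8 ≈ 1.9494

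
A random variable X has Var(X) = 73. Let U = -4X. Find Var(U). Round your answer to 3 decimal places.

Var(-4X) = (-4)²·Var(X) = 16·73 = 1168

1168.000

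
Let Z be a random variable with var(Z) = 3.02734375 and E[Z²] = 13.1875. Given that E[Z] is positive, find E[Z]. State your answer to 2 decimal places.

(E[Z])² = E[Z²] − var(Z) = 13.1875 − 3.02734375 = 10.16015625
E[Z] = √10.16015625 = 3.1875

3.19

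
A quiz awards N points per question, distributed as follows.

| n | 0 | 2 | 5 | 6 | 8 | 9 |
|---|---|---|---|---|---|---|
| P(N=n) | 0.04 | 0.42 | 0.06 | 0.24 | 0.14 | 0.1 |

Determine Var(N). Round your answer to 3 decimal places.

7.720

E[N] = (0)(0.04) + (2)(0.42) + (5)(0.06) + (6)(0.24) + (8)(0.14) + (9)(0.1) = 4.6
E[N²] = (0)²(0.04) + (2)²(0.42) + (5)²(0.06) + (6)²(0.24) + (8)²(0.14) + (9)²(0.1) = 28.88
Var(N) = E[N²] − (E[N])² = 28.88 − (4.6)² = 7.72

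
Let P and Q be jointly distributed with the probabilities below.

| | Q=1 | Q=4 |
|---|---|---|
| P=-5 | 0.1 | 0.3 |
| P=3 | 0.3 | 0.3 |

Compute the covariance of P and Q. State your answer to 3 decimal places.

-1.440

E[P] = -0.2,  E[Q] = 2.8
E[PQ] = -2
Cov(P,Q) = E[PQ] − E[P]E[Q] = -2 − (-0.2)(2.8) = -1.44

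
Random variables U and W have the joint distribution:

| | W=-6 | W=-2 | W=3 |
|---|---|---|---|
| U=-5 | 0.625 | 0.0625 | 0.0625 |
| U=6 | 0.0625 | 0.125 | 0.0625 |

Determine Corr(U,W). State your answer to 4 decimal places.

E[U] = -2.25,  E[W] = -4.125
E[UW] = 15.8125
Cov(U,W) = E[UW] − E[U]E[W] = 15.8125 − (-2.25)(-4.125) = 6.53125
Var(U) = 22.6875,  Var(W) = 9.609375
ρ = 6.53125 / √(22.6875·9.609375) ≈ 0.4423

0.4423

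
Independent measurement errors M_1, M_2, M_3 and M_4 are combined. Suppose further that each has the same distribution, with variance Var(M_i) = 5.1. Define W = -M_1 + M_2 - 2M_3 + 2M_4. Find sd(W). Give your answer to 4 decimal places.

By independence, Var(W) = (-1)²Var(M_1) + (1)²Var(M_2) + (-2)²Var(M_3) + (2)²Var(M_4)
= (-1)²·5.1 + (1)²·5.1 + (-2)²·5.1 + (2)²·5.1 = 51
sd(W) = √51 ≈ 7.1414

7.1414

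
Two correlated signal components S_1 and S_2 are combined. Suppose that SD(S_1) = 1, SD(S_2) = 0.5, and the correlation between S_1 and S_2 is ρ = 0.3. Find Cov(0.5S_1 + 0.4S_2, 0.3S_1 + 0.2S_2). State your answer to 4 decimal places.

0.2030

var(S_1) = (1)² = 1;  var(S_2) = (0.5)² = 0.25
Cov(S_1,S_2) = ρ·SD(S_1)·SD(S_2) = 0.3·1·0.5 = 0.15
Cov(0.5S_1 + 0.4S_2, 0.3S_1 + 0.2S_2) = (0.5)(0.3)var(S_1) + (0.4)(0.2)var(S_2) + [(0.5)(0.2) + (0.4)(0.3)]Cov(S_1,S_2)
= 0.15·1 + 0.08·0.25 + 0.22·0.15 = 0.203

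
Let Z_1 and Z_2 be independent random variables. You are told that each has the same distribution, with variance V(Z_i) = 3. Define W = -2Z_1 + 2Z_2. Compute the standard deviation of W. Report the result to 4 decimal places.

By independence, V(W) = (-2)²V(Z_1) + (2)²V(Z_2)
= (-2)²·3 + (2)²·3 = 24
SD(W) = √24 ≈ 4.8990

4.8990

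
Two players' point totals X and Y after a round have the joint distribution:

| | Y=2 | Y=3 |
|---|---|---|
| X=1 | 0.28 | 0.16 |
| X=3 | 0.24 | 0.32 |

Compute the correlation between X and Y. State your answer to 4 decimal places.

0.2065

E[X] = 2.12,  E[Y] = 2.48
E[XY] = 5.36
Cov(X,Y) = E[XY] − E[X]E[Y] = 5.36 − (2.12)(2.48) = 0.1024
V(X) = 0.9856,  V(Y) = 0.2496
ρ = 0.1024 / √(0.9856·0.2496) ≈ 0.2065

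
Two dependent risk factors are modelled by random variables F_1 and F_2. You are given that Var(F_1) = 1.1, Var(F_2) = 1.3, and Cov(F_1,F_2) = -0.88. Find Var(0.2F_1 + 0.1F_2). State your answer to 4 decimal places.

0.0218

Var(0.2F_1 + 0.1F_2) = (0.2)²·Var(F_1) + (0.1)²·Var(F_2) + 2·(0.2)·(0.1)·Cov(F_1,F_2)
= 0.04·1.1 + 0.01·1.3 + 0.04·-0.88 = 0.0218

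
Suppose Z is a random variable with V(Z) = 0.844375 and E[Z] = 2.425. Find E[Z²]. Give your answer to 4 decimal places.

6.7250

E[Z²] = V(Z) + (E[Z])² = 0.844375 + (2.425)² = 6.725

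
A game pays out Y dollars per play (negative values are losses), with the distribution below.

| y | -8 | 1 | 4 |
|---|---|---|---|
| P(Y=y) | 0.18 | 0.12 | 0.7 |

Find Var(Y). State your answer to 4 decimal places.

E[Y] = (-8)(0.18) + (1)(0.12) + (4)(0.7) = 1.48
E[Y²] = (-8)²(0.18) + (1)²(0.12) + (4)²(0.7) = 22.84
Var(Y) = E[Y²] − (E[Y])² = 22.84 − (1.48)² = 20.6496

20.6496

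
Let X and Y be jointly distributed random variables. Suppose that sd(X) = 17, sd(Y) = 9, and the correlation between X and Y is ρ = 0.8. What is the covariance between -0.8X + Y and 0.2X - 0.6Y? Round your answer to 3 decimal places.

V(X) = (17)² = 289;  V(Y) = (9)² = 81
Cov(X,Y) = ρ·sd(X)·sd(Y) = 0.8·17·9 = 122.4
Cov(-0.8X + Y, 0.2X - 0.6Y) = (-0.8)(0.2)V(X) + (1)(-0.6)V(Y) + [(-0.8)(-0.6) + (1)(0.2)]Cov(X,Y)
= -0.16·289 + -0.6·81 + 0.68·122.4 = -11.608

-11.608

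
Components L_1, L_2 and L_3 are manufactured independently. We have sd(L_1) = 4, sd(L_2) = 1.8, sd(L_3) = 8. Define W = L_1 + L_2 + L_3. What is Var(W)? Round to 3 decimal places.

83.240

Var(L_1) = 16, Var(L_2) = 3.24, Var(L_3) = 64
By independence, Var(W) = (1)²Var(L_1) + (1)²Var(L_2) + (1)²Var(L_3)
= (1)²·16 + (1)²·3.24 + (1)²·64 = 83.24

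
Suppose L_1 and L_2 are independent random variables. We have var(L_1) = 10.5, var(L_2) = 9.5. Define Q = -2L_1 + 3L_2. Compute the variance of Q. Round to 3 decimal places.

By independence, var(Q) = (-2)²var(L_1) + (3)²var(L_2)
= (-2)²·10.5 + (3)²·9.5 = 127.5

127.500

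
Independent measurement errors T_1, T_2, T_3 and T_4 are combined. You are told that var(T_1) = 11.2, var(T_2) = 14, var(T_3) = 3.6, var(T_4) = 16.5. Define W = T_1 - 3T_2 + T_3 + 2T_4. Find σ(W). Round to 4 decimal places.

By independence, var(W) = (1)²var(T_1) + (-3)²var(T_2) + (1)²var(T_3) + (2)²var(T_4)
= (1)²·11.2 + (-3)²·14 + (1)²·3.6 + (2)²·16.5 = 206.8
σ(W) = √206.8 ≈ 14.3805

14.3805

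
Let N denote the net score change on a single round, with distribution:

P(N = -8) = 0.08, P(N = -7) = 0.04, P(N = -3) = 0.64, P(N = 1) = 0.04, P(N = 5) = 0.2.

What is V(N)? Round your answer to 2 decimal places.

14.64

E[N] = (-8)(0.08) + (-7)(0.04) + (-3)(0.64) + (1)(0.04) + (5)(0.2) = -1.8
E[N²] = (-8)²(0.08) + (-7)²(0.04) + (-3)²(0.64) + (1)²(0.04) + (5)²(0.2) = 17.88
V(N) = E[N²] − (E[N])² = 17.88 − (-1.8)² = 14.64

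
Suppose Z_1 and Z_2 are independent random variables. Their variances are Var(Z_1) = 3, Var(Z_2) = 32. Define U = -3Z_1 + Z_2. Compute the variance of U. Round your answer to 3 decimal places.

By independence, Var(U) = (-3)²Var(Z_1) + (1)²Var(Z_2)
= (-3)²·3 + (1)²·32 = 59

59.000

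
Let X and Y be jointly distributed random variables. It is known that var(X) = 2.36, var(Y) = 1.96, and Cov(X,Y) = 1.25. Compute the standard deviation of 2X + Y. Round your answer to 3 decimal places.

var(2X + Y) = (2)²·var(X) + (1)²·var(Y) + 2·(2)·(1)·Cov(X,Y)
= 4·2.36 + 1·1.96 + 4·1.25 = 16.4
sd(2X + Y) = √16.4 ≈ 4.050

4.050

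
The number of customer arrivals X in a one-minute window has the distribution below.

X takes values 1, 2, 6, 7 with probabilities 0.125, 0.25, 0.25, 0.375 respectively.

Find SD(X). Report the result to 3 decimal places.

2.437

E[X] = (1)(0.125) + (2)(0.25) + (6)(0.25) + (7)(0.375) = 4.75
E[X²] = (1)²(0.125) + (2)²(0.25) + (6)²(0.25) + (7)²(0.375) = 28.5
Var(X) = E[X²] − (E[X])² = 28.5 − (4.75)² = 5.9375
SD(X) = √5.9375 ≈ 2.437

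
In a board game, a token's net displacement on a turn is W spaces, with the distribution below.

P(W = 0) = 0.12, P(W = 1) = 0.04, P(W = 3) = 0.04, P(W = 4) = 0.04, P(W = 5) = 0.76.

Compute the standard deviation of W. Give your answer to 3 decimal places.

E[W] = (0)(0.12) + (1)(0.04) + (3)(0.04) + (4)(0.04) + (5)(0.76) = 4.12
E[W²] = (0)²(0.12) + (1)²(0.04) + (3)²(0.04) + (4)²(0.04) + (5)²(0.76) = 20.04
Var(W) = E[W²] − (E[W])² = 20.04 − (4.12)² = 3.0656
sd(W) = √3.0656 ≈ 1.751

1.751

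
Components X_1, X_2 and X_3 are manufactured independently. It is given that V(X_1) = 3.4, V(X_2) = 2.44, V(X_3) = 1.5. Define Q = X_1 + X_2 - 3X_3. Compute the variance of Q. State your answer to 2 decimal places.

19.34

By independence, V(Q) = (1)²V(X_1) + (1)²V(X_2) + (-3)²V(X_3)
= (1)²·3.4 + (1)²·2.44 + (-3)²·1.5 = 19.34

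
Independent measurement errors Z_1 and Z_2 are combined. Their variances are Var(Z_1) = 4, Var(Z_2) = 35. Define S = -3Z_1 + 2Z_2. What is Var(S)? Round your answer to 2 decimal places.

176.00

By independence, Var(S) = (-3)²Var(Z_1) + (2)²Var(Z_2)
= (-3)²·4 + (2)²·35 = 176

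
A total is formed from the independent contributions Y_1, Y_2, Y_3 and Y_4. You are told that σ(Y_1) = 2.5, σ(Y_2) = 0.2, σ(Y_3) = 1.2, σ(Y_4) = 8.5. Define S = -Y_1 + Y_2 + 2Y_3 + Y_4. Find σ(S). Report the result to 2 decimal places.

9.18

var(Y_1) = 6.25, var(Y_2) = 0.04, var(Y_3) = 1.44, var(Y_4) = 72.25
By independence, var(S) = (-1)²var(Y_1) + (1)²var(Y_2) + (2)²var(Y_3) + (1)²var(Y_4)
= (-1)²·6.25 + (1)²·0.04 + (2)²·1.44 + (1)²·72.25 = 84.3
σ(S) = √84.3 ≈ 9.18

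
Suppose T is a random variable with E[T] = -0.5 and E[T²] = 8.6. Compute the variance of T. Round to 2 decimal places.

8.35

V(T) = 8.6 − (-0.5)² = 8.35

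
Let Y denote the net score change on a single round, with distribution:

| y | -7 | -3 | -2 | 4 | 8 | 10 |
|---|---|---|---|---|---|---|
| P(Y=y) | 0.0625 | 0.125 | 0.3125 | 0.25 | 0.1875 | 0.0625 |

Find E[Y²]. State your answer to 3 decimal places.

E[Y²] = (-7)²(0.0625) + (-3)²(0.125) + (-2)²(0.3125) + (4)²(0.25) + (8)²(0.1875) + (10)²(0.0625) = 27.6875

27.688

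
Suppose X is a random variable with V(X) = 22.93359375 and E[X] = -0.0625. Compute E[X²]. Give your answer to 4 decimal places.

E[X²] = V(X) + (E[X])² = 22.93359375 + (-0.0625)² = 22.9375

22.9375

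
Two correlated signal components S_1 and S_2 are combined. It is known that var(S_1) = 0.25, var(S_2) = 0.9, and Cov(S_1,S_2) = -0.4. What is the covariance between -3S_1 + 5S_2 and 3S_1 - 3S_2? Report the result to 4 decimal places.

-25.3500

Cov(-3S_1 + 5S_2, 3S_1 - 3S_2) = (-3)(3)var(S_1) + (5)(-3)var(S_2) + [(-3)(-3) + (5)(3)]Cov(S_1,S_2)
= -9·0.25 + -15·0.9 + 24·-0.4 = -25.35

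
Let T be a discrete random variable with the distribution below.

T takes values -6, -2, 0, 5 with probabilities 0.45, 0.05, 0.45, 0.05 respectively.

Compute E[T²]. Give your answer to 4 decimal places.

17.6500

E[T²] = (-6)²(0.45) + (-2)²(0.05) + (0)²(0.45) + (5)²(0.05) = 17.65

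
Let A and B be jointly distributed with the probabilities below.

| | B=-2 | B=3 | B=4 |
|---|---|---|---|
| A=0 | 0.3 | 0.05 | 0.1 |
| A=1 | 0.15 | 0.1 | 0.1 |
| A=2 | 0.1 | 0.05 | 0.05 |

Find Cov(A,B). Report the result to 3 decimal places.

E[A] = 0.75,  E[B] = 0.5
E[AB] = 0.7
Cov(A,B) = E[AB] − E[A]E[B] = 0.7 − (0.75)(0.5) = 0.325

0.325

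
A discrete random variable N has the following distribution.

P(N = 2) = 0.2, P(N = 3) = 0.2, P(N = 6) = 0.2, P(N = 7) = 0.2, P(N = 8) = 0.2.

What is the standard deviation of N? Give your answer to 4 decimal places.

2.3152

E[N] = (2)(0.2) + (3)(0.2) + (6)(0.2) + (7)(0.2) + (8)(0.2) = 5.2
E[N²] = (2)²(0.2) + (3)²(0.2) + (6)²(0.2) + (7)²(0.2) + (8)²(0.2) = 32.4
V(N) = E[N²] − (E[N])² = 32.4 − (5.2)² = 5.36
SD(N) = √5.36 ≈ 2.3152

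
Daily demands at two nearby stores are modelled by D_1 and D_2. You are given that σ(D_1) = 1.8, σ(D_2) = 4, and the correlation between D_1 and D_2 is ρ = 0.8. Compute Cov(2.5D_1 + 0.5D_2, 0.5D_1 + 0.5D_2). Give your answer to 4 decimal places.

16.6900

Var(D_1) = (1.8)² = 3.24;  Var(D_2) = (4)² = 16
Cov(D_1,D_2) = ρ·σ(D_1)·σ(D_2) = 0.8·1.8·4 = 5.76
Cov(2.5D_1 + 0.5D_2, 0.5D_1 + 0.5D_2) = (2.5)(0.5)Var(D_1) + (0.5)(0.5)Var(D_2) + [(2.5)(0.5) + (0.5)(0.5)]Cov(D_1,D_2)
= 1.25·3.24 + 0.25·16 + 1.5·5.76 = 16.69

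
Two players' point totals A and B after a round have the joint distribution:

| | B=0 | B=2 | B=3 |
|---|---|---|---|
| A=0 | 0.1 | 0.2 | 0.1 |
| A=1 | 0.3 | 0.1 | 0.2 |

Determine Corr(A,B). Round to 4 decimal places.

E[A] = 0.6,  E[B] = 1.5
E[AB] = 0.8
Cov(A,B) = E[AB] − E[A]E[B] = 0.8 − (0.6)(1.5) = -0.1
Var(A) = 0.24,  Var(B) = 1.65
ρ = -0.1 / √(0.24·1.65) ≈ -0.1589

-0.1589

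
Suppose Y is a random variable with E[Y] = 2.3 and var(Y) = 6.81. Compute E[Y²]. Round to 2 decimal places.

E[Y²] = var(Y) + (E[Y])² = 6.81 + (2.3)² = 12.1

12.10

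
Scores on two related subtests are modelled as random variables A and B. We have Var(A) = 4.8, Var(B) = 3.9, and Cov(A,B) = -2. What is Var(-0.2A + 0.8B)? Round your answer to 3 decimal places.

Var(-0.2A + 0.8B) = (-0.2)²·Var(A) + (0.8)²·Var(B) + 2·(-0.2)·(0.8)·Cov(A,B)
= 0.04·4.8 + 0.64·3.9 + -0.32·-2 = 3.328

3.328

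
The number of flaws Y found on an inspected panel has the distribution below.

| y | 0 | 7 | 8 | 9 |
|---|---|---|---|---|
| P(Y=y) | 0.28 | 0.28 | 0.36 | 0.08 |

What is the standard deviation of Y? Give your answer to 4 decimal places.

3.5109

E[Y] = (0)(0.28) + (7)(0.28) + (8)(0.36) + (9)(0.08) = 5.56
E[Y²] = (0)²(0.28) + (7)²(0.28) + (8)²(0.36) + (9)²(0.08) = 43.24
var(Y) = E[Y²] − (E[Y])² = 43.24 − (5.56)² = 12.3264
σ(Y) = √12.3264 ≈ 3.5109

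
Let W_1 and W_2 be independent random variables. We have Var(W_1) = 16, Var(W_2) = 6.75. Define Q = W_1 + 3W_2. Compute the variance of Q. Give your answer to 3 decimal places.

76.750

By independence, Var(Q) = (1)²Var(W_1) + (3)²Var(W_2)
= (1)²·16 + (3)²·6.75 = 76.75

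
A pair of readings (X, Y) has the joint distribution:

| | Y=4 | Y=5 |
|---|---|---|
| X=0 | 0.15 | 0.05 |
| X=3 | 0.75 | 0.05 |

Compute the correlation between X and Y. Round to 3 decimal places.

E[X] = 2.4,  E[Y] = 4.1
E[XY] = 9.75
Cov(X,Y) = E[XY] − E[X]E[Y] = 9.75 − (2.4)(4.1) = -0.09
V(X) = 1.44,  V(Y) = 0.09
ρ = -0.09 / √(1.44·0.09) ≈ -0.250

-0.250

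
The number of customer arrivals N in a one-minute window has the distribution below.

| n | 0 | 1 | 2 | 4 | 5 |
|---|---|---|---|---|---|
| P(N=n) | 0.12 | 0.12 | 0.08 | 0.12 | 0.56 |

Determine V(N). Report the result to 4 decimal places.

E[N] = (0)(0.12) + (1)(0.12) + (2)(0.08) + (4)(0.12) + (5)(0.56) = 3.56
E[N²] = (0)²(0.12) + (1)²(0.12) + (2)²(0.08) + (4)²(0.12) + (5)²(0.56) = 16.36
V(N) = E[N²] − (E[N])² = 16.36 − (3.56)² = 3.6864

3.6864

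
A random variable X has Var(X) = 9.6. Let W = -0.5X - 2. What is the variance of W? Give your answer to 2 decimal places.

2.40

Var(-0.5X - 2) = (-0.5)²·Var(X) = 0.25·9.6 = 2.4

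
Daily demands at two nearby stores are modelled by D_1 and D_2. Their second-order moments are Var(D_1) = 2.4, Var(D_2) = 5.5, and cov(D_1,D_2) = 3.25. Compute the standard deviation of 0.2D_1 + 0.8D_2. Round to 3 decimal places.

Var(0.2D_1 + 0.8D_2) = (0.2)²·Var(D_1) + (0.8)²·Var(D_2) + 2·(0.2)·(0.8)·cov(D_1,D_2)
= 0.04·2.4 + 0.64·5.5 + 0.32·3.25 = 4.656
SD(0.2D_1 + 0.8D_2) = √4.656 ≈ 2.158

2.158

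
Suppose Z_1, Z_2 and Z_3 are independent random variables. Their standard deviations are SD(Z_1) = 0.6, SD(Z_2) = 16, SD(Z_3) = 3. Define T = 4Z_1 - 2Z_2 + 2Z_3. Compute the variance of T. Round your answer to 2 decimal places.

Var(Z_1) = 0.36, Var(Z_2) = 256, Var(Z_3) = 9
By independence, Var(T) = (4)²Var(Z_1) + (-2)²Var(Z_2) + (2)²Var(Z_3)
= (4)²·0.36 + (-2)²·256 + (2)²·9 = 1065.76

1065.76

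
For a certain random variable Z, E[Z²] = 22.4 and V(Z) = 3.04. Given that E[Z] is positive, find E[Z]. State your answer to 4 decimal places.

4.4000

(E[Z])² = E[Z²] − V(Z) = 22.4 − 3.04 = 19.36
E[Z] = √19.36 = 4.4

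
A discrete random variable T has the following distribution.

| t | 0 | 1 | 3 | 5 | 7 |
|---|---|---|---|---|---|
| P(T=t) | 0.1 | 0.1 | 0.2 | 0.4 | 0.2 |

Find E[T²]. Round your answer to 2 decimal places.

E[T²] = (0)²(0.1) + (1)²(0.1) + (3)²(0.2) + (5)²(0.4) + (7)²(0.2) = 21.7

21.70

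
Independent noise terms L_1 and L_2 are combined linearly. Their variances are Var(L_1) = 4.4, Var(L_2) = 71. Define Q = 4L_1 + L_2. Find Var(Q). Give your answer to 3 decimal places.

141.400

By independence, Var(Q) = (4)²Var(L_1) + (1)²Var(L_2)
= (4)²·4.4 + (1)²·71 = 141.4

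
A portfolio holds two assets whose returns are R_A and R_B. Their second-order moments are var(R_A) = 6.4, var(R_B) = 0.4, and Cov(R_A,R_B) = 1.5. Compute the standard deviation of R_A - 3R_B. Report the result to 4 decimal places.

var(R_A - 3R_B) = (1)²·var(R_A) + (-3)²·var(R_B) + 2·(1)·(-3)·Cov(R_A,R_B)
= 1·6.4 + 9·0.4 + -6·1.5 = 1
sd(R_A - 3R_B) = √1 ≈ 1.0000

1.0000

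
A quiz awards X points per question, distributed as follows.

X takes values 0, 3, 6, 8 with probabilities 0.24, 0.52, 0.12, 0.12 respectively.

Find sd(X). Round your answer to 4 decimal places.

E[X] = (0)(0.24) + (3)(0.52) + (6)(0.12) + (8)(0.12) = 3.24
E[X²] = (0)²(0.24) + (3)²(0.52) + (6)²(0.12) + (8)²(0.12) = 16.68
Var(X) = E[X²] − (E[X])² = 16.68 − (3.24)² = 6.1824
sd(X) = √6.1824 ≈ 2.4864

2.4864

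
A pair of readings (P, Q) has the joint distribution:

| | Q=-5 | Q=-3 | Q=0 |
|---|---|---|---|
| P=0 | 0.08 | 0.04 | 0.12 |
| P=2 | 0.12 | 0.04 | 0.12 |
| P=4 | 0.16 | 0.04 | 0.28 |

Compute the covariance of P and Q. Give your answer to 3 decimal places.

E[P] = 2.48,  E[Q] = -2.16
E[PQ] = -5.12
Cov(P,Q) = E[PQ] − E[P]E[Q] = -5.12 − (2.48)(-2.16) = 0.2368

0.237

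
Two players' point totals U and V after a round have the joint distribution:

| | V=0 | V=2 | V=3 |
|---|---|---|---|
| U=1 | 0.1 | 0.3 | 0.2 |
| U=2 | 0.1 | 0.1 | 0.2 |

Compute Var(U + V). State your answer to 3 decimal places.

E[U] = 1.4,  E[V] = 2,  E[UV] = 2.8
Var(U) = 2.2 − (1.4)² = 0.24;  Var(V) = 5.2 − (2)² = 1.2
Cov(U,V) = 2.8 − (1.4)(2) = 0
Var(U + V) = (1)²·0.24 + (1)²·1.2 + 2·(1)·(1)·0 = 1.44

1.440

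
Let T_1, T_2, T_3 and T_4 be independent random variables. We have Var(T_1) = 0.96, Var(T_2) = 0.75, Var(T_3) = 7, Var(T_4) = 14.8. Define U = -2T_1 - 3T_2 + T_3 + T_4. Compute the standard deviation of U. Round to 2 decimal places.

5.69

By independence, Var(U) = (-2)²Var(T_1) + (-3)²Var(T_2) + (1)²Var(T_3) + (1)²Var(T_4)
= (-2)²·0.96 + (-3)²·0.75 + (1)²·7 + (1)²·14.8 = 32.39
sd(U) = √32.39 ≈ 5.69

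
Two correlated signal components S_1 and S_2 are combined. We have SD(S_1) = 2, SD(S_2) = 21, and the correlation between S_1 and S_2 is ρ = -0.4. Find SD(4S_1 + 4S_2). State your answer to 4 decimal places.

V(S_1) = (2)² = 4;  V(S_2) = (21)² = 441
Cov(S_1,S_2) = ρ·SD(S_1)·SD(S_2) = -0.4·2·21 = -16.8
V(4S_1 + 4S_2) = (4)²·V(S_1) + (4)²·V(S_2) + 2·(4)·(4)·Cov(S_1,S_2)
= 16·4 + 16·441 + 32·-16.8 = 6582.4
SD(4S_1 + 4S_2) = √6582.4 ≈ 81.1320

81.1320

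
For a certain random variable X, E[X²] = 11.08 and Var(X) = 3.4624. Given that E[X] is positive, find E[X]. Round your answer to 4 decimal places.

2.7600

(E[X])² = E[X²] − Var(X) = 11.08 − 3.4624 = 7.6176
E[X] = √7.6176 = 2.76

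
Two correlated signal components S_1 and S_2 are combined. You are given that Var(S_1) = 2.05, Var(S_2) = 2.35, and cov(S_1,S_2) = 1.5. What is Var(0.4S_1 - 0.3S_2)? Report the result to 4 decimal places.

Var(0.4S_1 - 0.3S_2) = (0.4)²·Var(S_1) + (-0.3)²·Var(S_2) + 2·(0.4)·(-0.3)·cov(S_1,S_2)
= 0.16·2.05 + 0.09·2.35 + -0.24·1.5 = 0.1795

0.1795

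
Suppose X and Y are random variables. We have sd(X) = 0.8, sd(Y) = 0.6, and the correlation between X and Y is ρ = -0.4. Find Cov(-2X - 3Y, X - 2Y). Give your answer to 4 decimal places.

Var(X) = (0.8)² = 0.64;  Var(Y) = (0.6)² = 0.36
Cov(X,Y) = ρ·sd(X)·sd(Y) = -0.4·0.8·0.6 = -0.192
Cov(-2X - 3Y, X - 2Y) = (-2)(1)Var(X) + (-3)(-2)Var(Y) + [(-2)(-2) + (-3)(1)]Cov(X,Y)
= -2·0.64 + 6·0.36 + 1·-0.192 = 0.688

0.6880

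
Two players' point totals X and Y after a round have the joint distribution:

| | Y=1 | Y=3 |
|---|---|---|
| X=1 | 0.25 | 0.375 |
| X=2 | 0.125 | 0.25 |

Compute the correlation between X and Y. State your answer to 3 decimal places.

E[X] = 1.375,  E[Y] = 2.25
E[XY] = 3.125
Cov(X,Y) = E[XY] − E[X]E[Y] = 3.125 − (1.375)(2.25) = 0.03125
V(X) = 0.234375,  V(Y) = 0.9375
ρ = 0.03125 / √(0.234375·0.9375) ≈ 0.067

0.067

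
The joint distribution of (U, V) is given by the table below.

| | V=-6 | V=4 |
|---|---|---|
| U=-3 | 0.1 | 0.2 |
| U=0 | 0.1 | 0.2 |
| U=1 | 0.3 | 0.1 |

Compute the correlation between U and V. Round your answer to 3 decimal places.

E[U] = -0.5,  E[V] = -1
E[UV] = -2
Cov(U,V) = E[UV] − E[U]E[V] = -2 − (-0.5)(-1) = -2.5
var(U) = 2.85,  var(V) = 25
ρ = -2.5 / √(2.85·25) ≈ -0.296

-0.296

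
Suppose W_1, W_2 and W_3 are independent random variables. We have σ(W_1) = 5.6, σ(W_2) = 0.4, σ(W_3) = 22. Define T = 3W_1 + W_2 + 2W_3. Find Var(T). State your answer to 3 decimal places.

Var(W_1) = 31.36, Var(W_2) = 0.16, Var(W_3) = 484
By independence, Var(T) = (3)²Var(W_1) + (1)²Var(W_2) + (2)²Var(W_3)
= (3)²·31.36 + (1)²·0.16 + (2)²·484 = 2218.4

2218.400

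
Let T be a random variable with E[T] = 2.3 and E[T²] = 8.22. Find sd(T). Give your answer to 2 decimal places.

1.71

V(T) = 8.22 − (2.3)² = 2.93
sd(T) = √2.93 ≈ 1.71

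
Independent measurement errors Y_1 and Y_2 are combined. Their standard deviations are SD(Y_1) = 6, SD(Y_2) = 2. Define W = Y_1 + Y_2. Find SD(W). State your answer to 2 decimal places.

6.32

var(Y_1) = 36, var(Y_2) = 4
By independence, var(W) = (1)²var(Y_1) + (1)²var(Y_2)
= (1)²·36 + (1)²·4 = 40
SD(W) = √40 ≈ 6.32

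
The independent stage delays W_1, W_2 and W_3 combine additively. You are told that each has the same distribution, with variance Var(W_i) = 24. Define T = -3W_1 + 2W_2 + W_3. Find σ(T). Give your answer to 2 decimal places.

By independence, Var(T) = (-3)²Var(W_1) + (2)²Var(W_2) + (1)²Var(W_3)
= (-3)²·24 + (2)²·24 + (1)²·24 = 336
σ(T) = √336 ≈ 18.33

18.33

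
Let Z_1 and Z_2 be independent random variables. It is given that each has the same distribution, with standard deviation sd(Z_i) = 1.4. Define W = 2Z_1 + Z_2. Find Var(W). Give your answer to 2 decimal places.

Var(Z_i) = (1.4)² = 1.96
By independence, Var(W) = (2)²Var(Z_1) + (1)²Var(Z_2)
= (2)²·1.96 + (1)²·1.96 = 9.8

9.80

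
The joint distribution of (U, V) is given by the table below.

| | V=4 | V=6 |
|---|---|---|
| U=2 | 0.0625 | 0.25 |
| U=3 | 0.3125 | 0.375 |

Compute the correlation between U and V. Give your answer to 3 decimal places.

-0.244

E[U] = 2.6875,  E[V] = 5.25
E[UV] = 14
Cov(U,V) = E[UV] − E[U]E[V] = 14 − (2.6875)(5.25) = -0.109375
var(U) = 0.21484375,  var(V) = 0.9375
ρ = -0.109375 / √(0.21484375·0.9375) ≈ -0.244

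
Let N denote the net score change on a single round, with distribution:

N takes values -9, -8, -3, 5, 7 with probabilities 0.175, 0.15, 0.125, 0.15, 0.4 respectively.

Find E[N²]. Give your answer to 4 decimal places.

E[N²] = (-9)²(0.175) + (-8)²(0.15) + (-3)²(0.125) + (5)²(0.15) + (7)²(0.4) = 48.25

48.2500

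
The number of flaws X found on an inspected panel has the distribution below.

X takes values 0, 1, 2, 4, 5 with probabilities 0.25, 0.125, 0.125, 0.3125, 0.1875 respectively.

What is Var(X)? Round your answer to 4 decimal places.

E[X] = (0)(0.25) + (1)(0.125) + (2)(0.125) + (4)(0.3125) + (5)(0.1875) = 2.5625
E[X²] = (0)²(0.25) + (1)²(0.125) + (2)²(0.125) + (4)²(0.3125) + (5)²(0.1875) = 10.3125
Var(X) = E[X²] − (E[X])² = 10.3125 − (2.5625)² = 3.74609375

3.7461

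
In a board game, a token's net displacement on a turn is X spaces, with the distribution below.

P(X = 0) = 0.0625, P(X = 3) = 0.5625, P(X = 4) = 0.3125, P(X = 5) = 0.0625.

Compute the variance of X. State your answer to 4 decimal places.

1.0625

E[X] = (0)(0.0625) + (3)(0.5625) + (4)(0.3125) + (5)(0.0625) = 3.25
E[X²] = (0)²(0.0625) + (3)²(0.5625) + (4)²(0.3125) + (5)²(0.0625) = 11.625
V(X) = E[X²] − (E[X])² = 11.625 − (3.25)² = 1.0625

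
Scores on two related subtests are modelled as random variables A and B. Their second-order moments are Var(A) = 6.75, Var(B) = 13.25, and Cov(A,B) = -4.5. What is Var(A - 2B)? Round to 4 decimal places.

Var(A - 2B) = (1)²·Var(A) + (-2)²·Var(B) + 2·(1)·(-2)·Cov(A,B)
= 1·6.75 + 4·13.25 + -4·-4.5 = 77.75

77.7500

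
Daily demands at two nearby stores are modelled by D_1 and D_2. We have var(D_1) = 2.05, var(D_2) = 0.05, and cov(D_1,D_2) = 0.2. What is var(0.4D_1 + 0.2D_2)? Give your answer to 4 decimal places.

0.3620

var(0.4D_1 + 0.2D_2) = (0.4)²·var(D_1) + (0.2)²·var(D_2) + 2·(0.4)·(0.2)·cov(D_1,D_2)
= 0.16·2.05 + 0.04·0.05 + 0.16·0.2 = 0.362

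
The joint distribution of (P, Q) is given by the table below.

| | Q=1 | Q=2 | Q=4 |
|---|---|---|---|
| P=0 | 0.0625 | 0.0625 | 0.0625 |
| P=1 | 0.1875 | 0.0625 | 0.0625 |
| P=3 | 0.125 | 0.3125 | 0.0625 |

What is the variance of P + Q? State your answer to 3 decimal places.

E[P] = 1.8125,  E[Q] = 2,  E[PQ] = 3.5625
V(P) = 4.8125 − (1.8125)² = 1.52734375;  V(Q) = 5.125 − (2)² = 1.125
Cov(P,Q) = 3.5625 − (1.8125)(2) = -0.0625
V(P + Q) = (1)²·1.52734375 + (1)²·1.125 + 2·(1)·(1)·-0.0625 = 2.52734375

2.527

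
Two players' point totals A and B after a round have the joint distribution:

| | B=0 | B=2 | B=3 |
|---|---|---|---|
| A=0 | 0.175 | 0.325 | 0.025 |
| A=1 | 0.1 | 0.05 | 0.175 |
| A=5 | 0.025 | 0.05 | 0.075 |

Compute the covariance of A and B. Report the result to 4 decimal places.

0.4494

E[A] = 1.075,  E[B] = 1.675
E[AB] = 2.25
Cov(A,B) = E[AB] − E[A]E[B] = 2.25 − (1.075)(1.675) = 0.449375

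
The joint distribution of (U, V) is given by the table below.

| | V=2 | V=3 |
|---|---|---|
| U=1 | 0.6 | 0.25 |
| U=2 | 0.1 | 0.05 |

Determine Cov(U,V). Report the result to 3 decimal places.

0.005

E[U] = 1.15,  E[V] = 2.3
E[UV] = 2.65
Cov(U,V) = E[UV] − E[U]E[V] = 2.65 − (1.15)(2.3) = 0.005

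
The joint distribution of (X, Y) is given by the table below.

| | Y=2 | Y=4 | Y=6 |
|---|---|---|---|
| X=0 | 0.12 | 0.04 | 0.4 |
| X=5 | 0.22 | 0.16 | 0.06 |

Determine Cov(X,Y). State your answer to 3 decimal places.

E[X] = 2.2,  E[Y] = 4.24
E[XY] = 7.2
Cov(X,Y) = E[XY] − E[X]E[Y] = 7.2 − (2.2)(4.24) = -2.128

-2.128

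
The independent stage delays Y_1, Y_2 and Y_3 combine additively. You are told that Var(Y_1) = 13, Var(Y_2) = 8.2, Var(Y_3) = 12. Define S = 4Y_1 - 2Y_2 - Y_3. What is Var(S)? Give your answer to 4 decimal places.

By independence, Var(S) = (4)²Var(Y_1) + (-2)²Var(Y_2) + (-1)²Var(Y_3)
= (4)²·13 + (-2)²·8.2 + (-1)²·12 = 252.8

252.8000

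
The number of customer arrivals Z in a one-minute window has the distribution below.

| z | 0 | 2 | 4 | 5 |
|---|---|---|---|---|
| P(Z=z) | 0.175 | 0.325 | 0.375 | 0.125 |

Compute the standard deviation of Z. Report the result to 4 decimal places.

1.6506

E[Z] = (0)(0.175) + (2)(0.325) + (4)(0.375) + (5)(0.125) = 2.775
E[Z²] = (0)²(0.175) + (2)²(0.325) + (4)²(0.375) + (5)²(0.125) = 10.425
var(Z) = E[Z²] − (E[Z])² = 10.425 − (2.775)² = 2.724375
SD(Z) = √2.724375 ≈ 1.6506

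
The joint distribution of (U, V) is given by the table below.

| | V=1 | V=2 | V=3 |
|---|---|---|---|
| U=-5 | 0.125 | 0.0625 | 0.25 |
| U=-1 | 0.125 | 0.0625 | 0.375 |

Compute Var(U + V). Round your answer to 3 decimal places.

4.984

E[U] = -2.75,  E[V] = 2.375,  E[UV] = -6.375
Var(U) = 11.5 − (-2.75)² = 3.9375;  Var(V) = 6.375 − (2.375)² = 0.734375
Cov(U,V) = -6.375 − (-2.75)(2.375) = 0.15625
Var(U + V) = (1)²·3.9375 + (1)²·0.734375 + 2·(1)·(1)·0.15625 = 4.984375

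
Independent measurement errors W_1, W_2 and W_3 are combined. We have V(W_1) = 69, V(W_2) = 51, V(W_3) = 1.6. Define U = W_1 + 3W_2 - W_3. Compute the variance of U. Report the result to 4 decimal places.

529.6000

By independence, V(U) = (1)²V(W_1) + (3)²V(W_2) + (-1)²V(W_3)
= (1)²·69 + (3)²·51 + (-1)²·1.6 = 529.6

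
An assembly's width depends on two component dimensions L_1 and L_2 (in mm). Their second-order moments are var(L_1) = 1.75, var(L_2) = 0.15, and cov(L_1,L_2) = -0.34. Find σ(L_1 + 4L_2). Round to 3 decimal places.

var(L_1 + 4L_2) = (1)²·var(L_1) + (4)²·var(L_2) + 2·(1)·(4)·cov(L_1,L_2)
= 1·1.75 + 16·0.15 + 8·-0.34 = 1.43
σ(L_1 + 4L_2) = √1.43 ≈ 1.196

1.196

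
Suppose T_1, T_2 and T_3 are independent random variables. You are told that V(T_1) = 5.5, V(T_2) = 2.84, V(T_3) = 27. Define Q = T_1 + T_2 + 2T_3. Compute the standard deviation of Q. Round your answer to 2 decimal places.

By independence, V(Q) = (1)²V(T_1) + (1)²V(T_2) + (2)²V(T_3)
= (1)²·5.5 + (1)²·2.84 + (2)²·27 = 116.34
σ(Q) = √116.34 ≈ 10.79

10.79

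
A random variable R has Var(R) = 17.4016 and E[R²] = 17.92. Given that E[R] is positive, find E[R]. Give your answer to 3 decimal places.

0.720

(E[R])² = E[R²] − Var(R) = 17.92 − 17.4016 = 0.5184
E[R] = √0.5184 = 0.72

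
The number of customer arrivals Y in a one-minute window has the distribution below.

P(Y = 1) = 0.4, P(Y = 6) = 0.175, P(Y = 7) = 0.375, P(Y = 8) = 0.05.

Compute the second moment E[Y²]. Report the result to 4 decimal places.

E[Y²] = (1)²(0.4) + (6)²(0.175) + (7)²(0.375) + (8)²(0.05) = 28.275

28.2750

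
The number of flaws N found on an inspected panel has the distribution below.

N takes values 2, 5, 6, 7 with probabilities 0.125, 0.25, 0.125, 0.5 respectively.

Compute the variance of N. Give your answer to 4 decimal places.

E[N] = (2)(0.125) + (5)(0.25) + (6)(0.125) + (7)(0.5) = 5.75
E[N²] = (2)²(0.125) + (5)²(0.25) + (6)²(0.125) + (7)²(0.5) = 35.75
Var(N) = E[N²] − (E[N])² = 35.75 − (5.75)² = 2.6875

2.6875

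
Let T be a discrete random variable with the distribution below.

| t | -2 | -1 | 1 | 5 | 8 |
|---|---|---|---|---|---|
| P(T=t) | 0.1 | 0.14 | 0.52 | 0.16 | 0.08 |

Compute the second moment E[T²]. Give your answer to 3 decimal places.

10.180

E[T²] = (-2)²(0.1) + (-1)²(0.14) + (1)²(0.52) + (5)²(0.16) + (8)²(0.08) = 10.18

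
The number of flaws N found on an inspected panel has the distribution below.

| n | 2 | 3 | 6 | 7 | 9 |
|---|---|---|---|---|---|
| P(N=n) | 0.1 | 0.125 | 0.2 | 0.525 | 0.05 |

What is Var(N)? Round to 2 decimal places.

3.69

E[N] = (2)(0.1) + (3)(0.125) + (6)(0.2) + (7)(0.525) + (9)(0.05) = 5.9
E[N²] = (2)²(0.1) + (3)²(0.125) + (6)²(0.2) + (7)²(0.525) + (9)²(0.05) = 38.5
Var(N) = E[N²] − (E[N])² = 38.5 − (5.9)² = 3.69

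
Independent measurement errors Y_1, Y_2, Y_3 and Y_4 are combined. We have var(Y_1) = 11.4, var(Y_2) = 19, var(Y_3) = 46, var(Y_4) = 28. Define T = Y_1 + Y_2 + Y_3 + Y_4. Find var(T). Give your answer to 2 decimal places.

By independence, var(T) = (1)²var(Y_1) + (1)²var(Y_2) + (1)²var(Y_3) + (1)²var(Y_4)
= (1)²·11.4 + (1)²·19 + (1)²·46 + (1)²·28 = 104.4

104.40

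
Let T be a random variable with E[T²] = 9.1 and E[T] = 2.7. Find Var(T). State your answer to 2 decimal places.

1.81

Var(T) = 9.1 − (2.7)² = 1.81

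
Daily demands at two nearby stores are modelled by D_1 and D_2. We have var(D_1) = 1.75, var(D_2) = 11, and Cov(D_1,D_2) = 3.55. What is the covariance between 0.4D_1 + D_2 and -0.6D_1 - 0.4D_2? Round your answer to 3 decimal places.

-7.518

Cov(0.4D_1 + D_2, -0.6D_1 - 0.4D_2) = (0.4)(-0.6)var(D_1) + (1)(-0.4)var(D_2) + [(0.4)(-0.4) + (1)(-0.6)]Cov(D_1,D_2)
= -0.24·1.75 + -0.4·11 + -0.76·3.55 = -7.518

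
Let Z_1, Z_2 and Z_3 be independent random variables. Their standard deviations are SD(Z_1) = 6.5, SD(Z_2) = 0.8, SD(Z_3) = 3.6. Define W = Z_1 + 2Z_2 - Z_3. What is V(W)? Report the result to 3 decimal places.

V(Z_1) = 42.25, V(Z_2) = 0.64, V(Z_3) = 12.96
By independence, V(W) = (1)²V(Z_1) + (2)²V(Z_2) + (-1)²V(Z_3)
= (1)²·42.25 + (2)²·0.64 + (-1)²·12.96 = 57.77

57.770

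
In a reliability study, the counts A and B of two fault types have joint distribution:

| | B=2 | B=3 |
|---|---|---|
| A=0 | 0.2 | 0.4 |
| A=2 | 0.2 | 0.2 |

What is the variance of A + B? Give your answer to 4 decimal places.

1.0400

E[A] = 0.8,  E[B] = 2.6,  E[AB] = 2
Var(A) = 1.6 − (0.8)² = 0.96;  Var(B) = 7 − (2.6)² = 0.24
cov(A,B) = 2 − (0.8)(2.6) = -0.08
Var(A + B) = (1)²·0.96 + (1)²·0.24 + 2·(1)·(1)·-0.08 = 1.04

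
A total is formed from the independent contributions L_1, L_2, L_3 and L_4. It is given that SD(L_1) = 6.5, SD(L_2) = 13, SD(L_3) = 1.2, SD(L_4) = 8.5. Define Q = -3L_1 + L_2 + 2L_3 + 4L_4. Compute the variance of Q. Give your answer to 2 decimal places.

1711.01

var(L_1) = 42.25, var(L_2) = 169, var(L_3) = 1.44, var(L_4) = 72.25
By independence, var(Q) = (-3)²var(L_1) + (1)²var(L_2) + (2)²var(L_3) + (4)²var(L_4)
= (-3)²·42.25 + (1)²·169 + (2)²·1.44 + (4)²·72.25 = 1711.01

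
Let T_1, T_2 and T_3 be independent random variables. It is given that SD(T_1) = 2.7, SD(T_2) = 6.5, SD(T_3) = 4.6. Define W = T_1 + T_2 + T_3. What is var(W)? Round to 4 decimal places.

70.7000

var(T_1) = 7.29, var(T_2) = 42.25, var(T_3) = 21.16
By independence, var(W) = (1)²var(T_1) + (1)²var(T_2) + (1)²var(T_3)
= (1)²·7.29 + (1)²·42.25 + (1)²·21.16 = 70.7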